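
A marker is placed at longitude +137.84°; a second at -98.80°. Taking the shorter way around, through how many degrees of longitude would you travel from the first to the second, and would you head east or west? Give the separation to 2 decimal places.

Raw difference: -98.80 − 137.84 = -236.64°.
Normalise into (−180°, 180°]: -236.64° + 360° = 123.36°.
Positive ⇒ the second point lies to the east; separation 123.36°.

123.36° east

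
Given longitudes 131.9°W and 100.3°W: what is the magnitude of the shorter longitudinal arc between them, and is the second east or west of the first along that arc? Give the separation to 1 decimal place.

Raw difference: -100.3 − -131.9 = 31.6°.
Normalise into (−180°, 180°]: 31.6° stays 31.6°.
Positive ⇒ the second point lies to the east; separation 31.6°.

31.6° east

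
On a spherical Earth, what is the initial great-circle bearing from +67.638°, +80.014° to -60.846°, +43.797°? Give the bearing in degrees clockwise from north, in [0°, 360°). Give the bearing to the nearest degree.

Δλ = 43.797 − 80.014 = -36.217°.
θ = atan2( sin Δλ · cos φ₂ , cos φ₁ · sin φ₂ − sin φ₁ · cos φ₂ · cos Δλ )
  = atan2(-0.28784, -0.69573) = -157.524° → normalised to [0°, 360°): 202.476°.

202°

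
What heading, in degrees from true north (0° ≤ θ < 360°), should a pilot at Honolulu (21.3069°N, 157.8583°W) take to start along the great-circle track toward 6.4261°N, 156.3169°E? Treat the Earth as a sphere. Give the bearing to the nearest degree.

Δλ = 156.3169 − -157.8583 = 314.1752°; wrapped into (−180°, 180°]: -45.8248°.
θ = atan2( sin Δλ · cos φ₂ , cos φ₁ · sin φ₂ − sin φ₁ · cos φ₂ · cos Δλ )
  = atan2(-0.71271, -0.14735) = -101.681° → normalised to [0°, 360°): 258.319°.

258°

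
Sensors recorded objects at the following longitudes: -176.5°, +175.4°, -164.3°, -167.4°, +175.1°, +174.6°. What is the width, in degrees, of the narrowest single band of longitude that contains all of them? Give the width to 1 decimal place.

21.1°

Sort the longitudes: -176.5°, -167.4°, -164.3°, +174.6°, +175.1°, +175.4°.
Eastward gaps between consecutive values (wrapping around): 9.1°, 3.1°, 338.9°, 0.5°, 0.3°, 8.1°.
Largest gap = 338.9° ⇒ minimal covering band is its complement: 360° − 338.9° = 21.1°.
Band runs from +174.6° eastward to -164.3°, crossing the antimeridian.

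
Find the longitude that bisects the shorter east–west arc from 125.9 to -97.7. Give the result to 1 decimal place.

-165.9°

Signed shortest Δλ from +125.9° to -97.7° is +136.4°.
Midpoint longitude = +125.9° + (+136.4°)/2 = +125.9° + 68.2° = +194.1°.
Normalise into (−180°, 180°]: -165.9°.
(The naïve average (+125.9 + -97.7)/2 = 14.1° is on the wrong side of the globe.)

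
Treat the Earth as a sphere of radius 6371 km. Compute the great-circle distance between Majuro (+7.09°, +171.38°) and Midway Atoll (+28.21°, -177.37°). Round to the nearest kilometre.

2630 km

Δλ = -177.37 − 171.38 = -348.75°; wrapped into (−180°, 180°]: 11.25°.
Δφ = 28.21 − 7.09 = 21.12°.
a = sin²(Δφ/2) + cos φ₁ · cos φ₂ · sin²(Δλ/2) = 0.041988.
c = 2·atan2(√a, √(1−a)) = 0.41274 rad → d = 6371·c ≈ 2629.57 km.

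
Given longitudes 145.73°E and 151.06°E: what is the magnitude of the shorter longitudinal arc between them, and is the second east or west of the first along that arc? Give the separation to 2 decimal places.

5.33° east

Raw difference: 151.06 − 145.73 = 5.33°.
Normalise into (−180°, 180°]: 5.33° stays 5.33°.
Positive ⇒ the second point lies to the east; separation 5.33°.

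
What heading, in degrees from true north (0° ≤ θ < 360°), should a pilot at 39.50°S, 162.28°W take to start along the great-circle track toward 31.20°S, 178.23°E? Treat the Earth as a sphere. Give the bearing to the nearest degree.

292°

Δλ = 178.23 − -162.28 = 340.51°; wrapped into (−180°, 180°]: -19.49°.
θ = atan2( sin Δλ · cos φ₂ , cos φ₁ · sin φ₂ − sin φ₁ · cos φ₂ · cos Δλ )
  = atan2(-0.28539, 0.11318) = -68.367° → normalised to [0°, 360°): 291.633°.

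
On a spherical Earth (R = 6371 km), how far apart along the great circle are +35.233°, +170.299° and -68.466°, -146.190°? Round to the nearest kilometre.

12077 km

Δλ = -146.190 − 170.299 = -316.489°; wrapped into (−180°, 180°]: 43.511°.
Δφ = -68.466 − 35.233 = -103.699°.
a = sin²(Δφ/2) + cos φ₁ · cos φ₂ · sin²(Δλ/2) = 0.659599.
c = 2·atan2(√a, √(1−a)) = 1.89568 rad → d = 6371·c ≈ 12077.37 km.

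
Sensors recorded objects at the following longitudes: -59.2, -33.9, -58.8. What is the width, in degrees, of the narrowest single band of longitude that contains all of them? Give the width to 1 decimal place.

25.3°

Sort the longitudes: -59.2°, -58.8°, -33.9°.
Eastward gaps between consecutive values (wrapping around): 0.4°, 24.9°, 334.7°.
Largest gap = 334.7° ⇒ minimal covering band is its complement: 360° − 334.7° = 25.3°.
Band runs from -59.2° eastward to -33.9°.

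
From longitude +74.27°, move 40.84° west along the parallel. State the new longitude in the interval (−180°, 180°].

Start at +74.27°; shift −40.84° → +33.43°.
+33.43° already lies in (−180°, 180°].

+33.43°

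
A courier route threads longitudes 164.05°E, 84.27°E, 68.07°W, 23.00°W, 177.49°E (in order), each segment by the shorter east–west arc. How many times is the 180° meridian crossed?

Leg 1: +164.05° → +84.27°, shortest Δλ = -79.78° (west) — does not cross 180°.
Leg 2: +84.27° → -68.07°, shortest Δλ = -152.34° (west) — does not cross 180°.
Leg 3: -68.07° → -23.00°, shortest Δλ = 45.07° (east) — does not cross 180°.
Leg 4: -23.00° → +177.49°, shortest Δλ = -159.51° (west) — crosses 180°.
Total crossings: 1.

1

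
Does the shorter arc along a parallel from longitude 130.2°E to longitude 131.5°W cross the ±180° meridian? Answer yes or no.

Naïve |-131.5 − 130.2| = 261.7° > 180°, so the shorter arc goes the other way round — across 180°.
Signed shortest Δλ = ((-131.5 − 130.2 + 180) mod 360) − 180 = 98.3°.
Going east by 98.3° from +130.2° passes through 180° before reaching -131.5°.

Yes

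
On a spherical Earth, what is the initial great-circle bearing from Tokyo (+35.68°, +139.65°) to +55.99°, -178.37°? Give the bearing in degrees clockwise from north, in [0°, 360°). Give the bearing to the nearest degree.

Δλ = -178.37 − 139.65 = -318.02°; wrapped into (−180°, 180°]: 41.98°.
θ = atan2( sin Δλ · cos φ₂ , cos φ₁ · sin φ₂ − sin φ₁ · cos φ₂ · cos Δλ )
  = atan2(0.37412, 0.43082) = 40.971° → normalised to [0°, 360°): 40.971°.

41°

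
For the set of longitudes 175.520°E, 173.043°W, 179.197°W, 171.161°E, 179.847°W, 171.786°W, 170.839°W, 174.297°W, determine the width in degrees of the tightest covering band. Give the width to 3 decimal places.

18.000°

Sort the longitudes: -179.847°, -179.197°, -174.297°, -173.043°, -171.786°, -170.839°, +171.161°, +175.520°.
Eastward gaps between consecutive values (wrapping around): 0.650°, 4.900°, 1.254°, 1.257°, 0.947°, 342.000°, 4.359°, 4.633°.
Largest gap = 342.000° ⇒ minimal covering band is its complement: 360° − 342.000° = 18.000°.
Band runs from +171.161° eastward to -170.839°, crossing the antimeridian.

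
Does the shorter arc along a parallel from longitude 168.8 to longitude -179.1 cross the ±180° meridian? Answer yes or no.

Naïve |-179.1 − 168.8| = 347.9° > 180°, so the shorter arc goes the other way round — across 180°.
Signed shortest Δλ = ((-179.1 − 168.8 + 180) mod 360) − 180 = 12.1°.
Going east by 12.1° from +168.8° passes through 180° before reaching -179.1°.

Yes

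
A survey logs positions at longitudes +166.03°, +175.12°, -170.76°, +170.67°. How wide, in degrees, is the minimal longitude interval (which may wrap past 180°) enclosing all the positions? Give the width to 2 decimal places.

23.21°

Sort the longitudes: -170.76°, +166.03°, +170.67°, +175.12°.
Eastward gaps between consecutive values (wrapping around): 336.79°, 4.64°, 4.45°, 14.12°.
Largest gap = 336.79° ⇒ minimal covering band is its complement: 360° − 336.79° = 23.21°.
Band runs from +166.03° eastward to -170.76°, crossing the antimeridian.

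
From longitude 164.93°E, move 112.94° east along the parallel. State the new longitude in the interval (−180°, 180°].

Start at +164.93°; shift +112.94° → +277.87°.
+277.87° lies outside (−180°, 180°]; subtract 360° → -82.13°.

82.13°W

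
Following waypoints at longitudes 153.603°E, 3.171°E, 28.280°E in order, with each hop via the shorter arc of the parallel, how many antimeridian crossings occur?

Leg 1: +153.603° → +3.171°, shortest Δλ = -150.432° (west) — does not cross 180°.
Leg 2: +3.171° → +28.280°, shortest Δλ = 25.109° (east) — does not cross 180°.
Total crossings: 0.

0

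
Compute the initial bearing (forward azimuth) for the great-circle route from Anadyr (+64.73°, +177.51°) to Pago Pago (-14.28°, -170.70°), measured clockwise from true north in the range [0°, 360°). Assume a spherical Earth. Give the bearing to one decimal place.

Δλ = -170.70 − 177.51 = -348.21°; wrapped into (−180°, 180°]: 11.79°.
θ = atan2( sin Δλ · cos φ₂ , cos φ₁ · sin φ₂ − sin φ₁ · cos φ₂ · cos Δλ )
  = atan2(0.19801, -0.96317) = 168.383° → normalised to [0°, 360°): 168.383°.

168.4°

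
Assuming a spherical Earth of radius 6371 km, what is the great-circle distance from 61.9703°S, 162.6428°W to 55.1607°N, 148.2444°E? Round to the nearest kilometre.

Δλ = 148.2444 − -162.6428 = 310.8872°; wrapped into (−180°, 180°]: -49.1128°.
Δφ = 55.1607 − -61.9703 = 117.1310°.
a = sin²(Δφ/2) + cos φ₁ · cos φ₂ · sin²(Δλ/2) = 0.774380.
c = 2·atan2(√a, √(1−a)) = 2.15168 rad → d = 6371·c ≈ 13708.33 km.

13708 km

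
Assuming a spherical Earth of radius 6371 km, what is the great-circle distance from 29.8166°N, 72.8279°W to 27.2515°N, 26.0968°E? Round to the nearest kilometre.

9318 km

Δλ = 26.0968 − -72.8279 = 98.9247°.
Δφ = 27.2515 − 29.8166 = -2.5651°.
a = sin²(Δφ/2) + cos φ₁ · cos φ₂ · sin²(Δλ/2) = 0.445991.
c = 2·atan2(√a, √(1−a)) = 1.46257 rad → d = 6371·c ≈ 9318.01 km.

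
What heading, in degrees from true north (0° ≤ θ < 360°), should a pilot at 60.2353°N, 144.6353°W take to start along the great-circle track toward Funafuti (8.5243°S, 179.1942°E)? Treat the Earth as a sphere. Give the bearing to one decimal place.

217.3°

Δλ = 179.1942 − -144.6353 = 323.8295°; wrapped into (−180°, 180°]: -36.1705°.
θ = atan2( sin Δλ · cos φ₂ , cos φ₁ · sin φ₂ − sin φ₁ · cos φ₂ · cos Δλ )
  = atan2(-0.58367, -0.76661) = -142.716° → normalised to [0°, 360°): 217.284°.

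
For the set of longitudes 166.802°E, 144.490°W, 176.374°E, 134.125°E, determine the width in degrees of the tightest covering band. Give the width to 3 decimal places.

81.385°

Sort the longitudes: -144.490°, +134.125°, +166.802°, +176.374°.
Eastward gaps between consecutive values (wrapping around): 278.615°, 32.677°, 9.572°, 39.136°.
Largest gap = 278.615° ⇒ minimal covering band is its complement: 360° − 278.615° = 81.385°.
Band runs from +134.125° eastward to -144.490°, crossing the antimeridian.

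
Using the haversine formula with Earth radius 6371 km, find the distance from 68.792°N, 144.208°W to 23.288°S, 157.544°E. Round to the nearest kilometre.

Δλ = 157.544 − -144.208 = 301.752°; wrapped into (−180°, 180°]: -58.248°.
Δφ = -23.288 − 68.792 = -92.080°.
a = sin²(Δφ/2) + cos φ₁ · cos φ₂ · sin²(Δλ/2) = 0.596858.
c = 2·atan2(√a, √(1−a)) = 1.76574 rad → d = 6371·c ≈ 11249.56 km.

11250 km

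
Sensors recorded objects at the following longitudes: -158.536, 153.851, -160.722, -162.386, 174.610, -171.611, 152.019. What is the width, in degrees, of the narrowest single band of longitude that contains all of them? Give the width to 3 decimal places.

Sort the longitudes: -171.611°, -162.386°, -160.722°, -158.536°, +152.019°, +153.851°, +174.610°.
Eastward gaps between consecutive values (wrapping around): 9.225°, 1.664°, 2.186°, 310.555°, 1.832°, 20.759°, 13.779°.
Largest gap = 310.555° ⇒ minimal covering band is its complement: 360° − 310.555° = 49.445°.
Band runs from +152.019° eastward to -158.536°, crossing the antimeridian.

49.445°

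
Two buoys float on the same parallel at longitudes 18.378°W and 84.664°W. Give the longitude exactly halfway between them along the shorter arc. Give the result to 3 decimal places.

Signed shortest Δλ from -18.378° to -84.664° is -66.286°.
Midpoint longitude = -18.378° + (-66.286°)/2 = -18.378° − 33.143° = -51.521°.

51.521°W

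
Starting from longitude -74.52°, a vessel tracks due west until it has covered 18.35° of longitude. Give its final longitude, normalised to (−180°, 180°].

-92.87°

Start at -74.52°; shift −18.35° → -92.87°.
-92.87° already lies in (−180°, 180°].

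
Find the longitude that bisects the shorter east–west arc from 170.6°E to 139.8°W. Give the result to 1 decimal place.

164.6°W

Signed shortest Δλ from +170.6° to -139.8° is +49.6°.
Midpoint longitude = +170.6° + (+49.6°)/2 = +170.6° + 24.8° = +195.4°.
Normalise into (−180°, 180°]: -164.6°.
(The naïve average (+170.6 + -139.8)/2 = 15.4° is on the wrong side of the globe.)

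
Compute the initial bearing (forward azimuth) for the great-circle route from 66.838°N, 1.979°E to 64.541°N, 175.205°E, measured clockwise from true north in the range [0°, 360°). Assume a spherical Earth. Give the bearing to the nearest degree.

Δλ = 175.205 − 1.979 = 173.226°.
θ = atan2( sin Δλ · cos φ₂ , cos φ₁ · sin φ₂ − sin φ₁ · cos φ₂ · cos Δλ )
  = atan2(0.05070, 0.74759) = 3.880° → normalised to [0°, 360°): 3.880°.

4°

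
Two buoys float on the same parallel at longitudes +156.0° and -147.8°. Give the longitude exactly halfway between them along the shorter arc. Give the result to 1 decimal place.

-175.9°

Signed shortest Δλ from +156.0° to -147.8° is +56.2°.
Midpoint longitude = +156.0° + (+56.2°)/2 = +156.0° + 28.1° = +184.1°.
Normalise into (−180°, 180°]: -175.9°.
(The naïve average (+156.0 + -147.8)/2 = 4.1° is on the wrong side of the globe.)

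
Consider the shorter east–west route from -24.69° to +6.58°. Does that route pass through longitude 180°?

No

Signed shortest Δλ = ((6.58 − -24.69 + 180) mod 360) − 180 = 31.27°.
Going east by 31.27° from -24.69° reaches +6.58° without touching 180°.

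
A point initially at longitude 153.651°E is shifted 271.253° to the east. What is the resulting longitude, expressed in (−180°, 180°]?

Start at +153.651°; shift +271.253° → +424.904°.
+424.904° lies outside (−180°, 180°]; subtract 360° → +64.904°.

64.904°E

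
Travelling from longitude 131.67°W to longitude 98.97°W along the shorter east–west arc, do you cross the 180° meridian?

Signed shortest Δλ = ((-98.97 − -131.67 + 180) mod 360) − 180 = 32.7°.
Going east by 32.7° from -131.67° reaches -98.97° without touching 180°.

No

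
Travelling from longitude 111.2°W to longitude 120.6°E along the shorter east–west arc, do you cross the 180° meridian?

Naïve |120.6 − -111.2| = 231.8° > 180°, so the shorter arc goes the other way round — across 180°.
Signed shortest Δλ = ((120.6 − -111.2 + 180) mod 360) − 180 = -128.2°.
Going west by 128.2° from -111.2° passes through 180° before reaching +120.6°.

Yes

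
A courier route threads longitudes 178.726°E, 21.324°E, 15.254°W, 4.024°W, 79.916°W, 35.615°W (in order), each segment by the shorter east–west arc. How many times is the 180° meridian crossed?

Leg 1: +178.726° → +21.324°, shortest Δλ = -157.402° (west) — does not cross 180°.
Leg 2: +21.324° → -15.254°, shortest Δλ = -36.578° (west) — does not cross 180°.
Leg 3: -15.254° → -4.024°, shortest Δλ = 11.23° (east) — does not cross 180°.
Leg 4: -4.024° → -79.916°, shortest Δλ = -75.892° (west) — does not cross 180°.
Leg 5: -79.916° → -35.615°, shortest Δλ = 44.301° (east) — does not cross 180°.
Total crossings: 0.

0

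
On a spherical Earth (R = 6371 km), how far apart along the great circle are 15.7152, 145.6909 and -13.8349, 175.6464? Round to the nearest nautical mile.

Δλ = 175.6464 − 145.6909 = 29.9555°.
Δφ = -13.8349 − 15.7152 = -29.5501°.
a = sin²(Δφ/2) + cos φ₁ · cos φ₂ · sin²(Δλ/2) = 0.127469.
c = 2·atan2(√a, √(1−a)) = 0.73017 rad → d = 6371·c ≈ 4651.90 km ≈ 2511.83 nmi.

2512 nmi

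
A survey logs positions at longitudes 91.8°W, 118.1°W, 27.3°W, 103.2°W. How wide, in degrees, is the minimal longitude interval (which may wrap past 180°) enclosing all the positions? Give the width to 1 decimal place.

Sort the longitudes: -118.1°, -103.2°, -91.8°, -27.3°.
Eastward gaps between consecutive values (wrapping around): 14.9°, 11.4°, 64.5°, 269.2°.
Largest gap = 269.2° ⇒ minimal covering band is its complement: 360° − 269.2° = 90.8°.
Band runs from -118.1° eastward to -27.3°.

90.8°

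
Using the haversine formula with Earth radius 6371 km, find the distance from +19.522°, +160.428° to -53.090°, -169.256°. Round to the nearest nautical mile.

4636 nmi

Δλ = -169.256 − 160.428 = -329.684°; wrapped into (−180°, 180°]: 30.316°.
Δφ = -53.090 − 19.522 = -72.612°.
a = sin²(Δφ/2) + cos φ₁ · cos φ₂ · sin²(Δλ/2) = 0.389281.
c = 2·atan2(√a, √(1−a)) = 1.34751 rad → d = 6371·c ≈ 8584.97 km ≈ 4635.51 nmi.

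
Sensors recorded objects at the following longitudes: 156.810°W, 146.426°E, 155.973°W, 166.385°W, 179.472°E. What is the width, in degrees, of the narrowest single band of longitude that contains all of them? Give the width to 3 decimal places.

Sort the longitudes: -166.385°, -156.810°, -155.973°, +146.426°, +179.472°.
Eastward gaps between consecutive values (wrapping around): 9.575°, 0.837°, 302.399°, 33.046°, 14.143°.
Largest gap = 302.399° ⇒ minimal covering band is its complement: 360° − 302.399° = 57.601°.
Band runs from +146.426° eastward to -155.973°, crossing the antimeridian.

57.601°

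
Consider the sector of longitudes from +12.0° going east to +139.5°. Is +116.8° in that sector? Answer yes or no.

Yes

Band width going east from +12.0° to +139.5°: ((139.5 − 12.0) mod 360) = 127.5°.
Offset of +116.8° east of the west edge: ((116.8 − 12.0) mod 360) = 104.8°.
104.8° ≤ 127.5° ⇒ inside.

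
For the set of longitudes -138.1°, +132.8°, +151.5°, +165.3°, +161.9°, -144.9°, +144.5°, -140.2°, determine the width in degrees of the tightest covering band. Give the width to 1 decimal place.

89.1°

Sort the longitudes: -144.9°, -140.2°, -138.1°, +132.8°, +144.5°, +151.5°, +161.9°, +165.3°.
Eastward gaps between consecutive values (wrapping around): 4.7°, 2.1°, 270.9°, 11.7°, 7.0°, 10.4°, 3.4°, 49.8°.
Largest gap = 270.9° ⇒ minimal covering band is its complement: 360° − 270.9° = 89.1°.
Band runs from +132.8° eastward to -138.1°, crossing the antimeridian.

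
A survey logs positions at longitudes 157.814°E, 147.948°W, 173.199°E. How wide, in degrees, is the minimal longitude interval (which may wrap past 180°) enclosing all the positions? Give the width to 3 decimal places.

Sort the longitudes: -147.948°, +157.814°, +173.199°.
Eastward gaps between consecutive values (wrapping around): 305.762°, 15.385°, 38.853°.
Largest gap = 305.762° ⇒ minimal covering band is its complement: 360° − 305.762° = 54.238°.
Band runs from +157.814° eastward to -147.948°, crossing the antimeridian.

54.238°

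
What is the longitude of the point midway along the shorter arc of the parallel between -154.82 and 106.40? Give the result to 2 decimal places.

Signed shortest Δλ from -154.82° to +106.40° is -98.78°.
Midpoint longitude = -154.82° + (-98.78°)/2 = -154.82° − 49.39° = -204.21°.
Normalise into (−180°, 180°]: +155.79°.
(The naïve average (-154.82 + +106.40)/2 = -24.21° is on the wrong side of the globe.)

+155.79°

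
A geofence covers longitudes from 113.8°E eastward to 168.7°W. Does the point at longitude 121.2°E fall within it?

Yes

Band width going east from +113.8° to -168.7°: ((-168.7 − 113.8) mod 360) = 77.5°.
Offset of +121.2° east of the west edge: ((121.2 − 113.8) mod 360) = 7.4°.
7.4° ≤ 77.5° ⇒ inside.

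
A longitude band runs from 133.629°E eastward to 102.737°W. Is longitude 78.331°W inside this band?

Band width going east from +133.629° to -102.737°: ((-102.737 − 133.629) mod 360) = 123.634°.
Offset of -78.331° east of the west edge: ((-78.331 − 133.629) mod 360) = 148.040°.
148.040° > 123.634° ⇒ outside.

No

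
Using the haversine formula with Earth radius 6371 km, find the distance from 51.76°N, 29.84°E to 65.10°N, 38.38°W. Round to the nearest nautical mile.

2161 nmi

Δλ = -38.38 − 29.84 = -68.22°.
Δφ = 65.10 − 51.76 = 13.34°.
a = sin²(Δφ/2) + cos φ₁ · cos φ₂ · sin²(Δλ/2) = 0.095445.
c = 2·atan2(√a, √(1−a)) = 0.62816 rad → d = 6371·c ≈ 4002.01 km ≈ 2160.91 nmi.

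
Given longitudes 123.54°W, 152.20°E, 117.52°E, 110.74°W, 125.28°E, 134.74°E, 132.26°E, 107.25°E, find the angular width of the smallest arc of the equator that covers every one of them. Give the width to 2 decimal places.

142.01°

Sort the longitudes: -123.54°, -110.74°, +107.25°, +117.52°, +125.28°, +132.26°, +134.74°, +152.20°.
Eastward gaps between consecutive values (wrapping around): 12.80°, 217.99°, 10.27°, 7.76°, 6.98°, 2.48°, 17.46°, 84.26°.
Largest gap = 217.99° ⇒ minimal covering band is its complement: 360° − 217.99° = 142.01°.
Band runs from +107.25° eastward to -110.74°, crossing the antimeridian.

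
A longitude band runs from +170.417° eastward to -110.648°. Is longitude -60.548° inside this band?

No

Band width going east from +170.417° to -110.648°: ((-110.648 − 170.417) mod 360) = 78.935°.
Offset of -60.548° east of the west edge: ((-60.548 − 170.417) mod 360) = 129.035°.
129.035° > 78.935° ⇒ outside.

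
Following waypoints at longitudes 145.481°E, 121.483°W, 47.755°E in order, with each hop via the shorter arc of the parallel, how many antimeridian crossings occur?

Leg 1: +145.481° → -121.483°, shortest Δλ = 93.036° (east) — crosses 180°.
Leg 2: -121.483° → +47.755°, shortest Δλ = 169.238° (east) — does not cross 180°.
Total crossings: 1.

1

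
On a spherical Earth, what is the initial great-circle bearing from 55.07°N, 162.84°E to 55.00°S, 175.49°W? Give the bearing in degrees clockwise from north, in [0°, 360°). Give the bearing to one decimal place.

Δλ = -175.49 − 162.84 = -338.33°; wrapped into (−180°, 180°]: 21.67°.
θ = atan2( sin Δλ · cos φ₂ , cos φ₁ · sin φ₂ − sin φ₁ · cos φ₂ · cos Δλ )
  = atan2(0.21180, -0.90604) = 166.843° → normalised to [0°, 360°): 166.843°.

166.8°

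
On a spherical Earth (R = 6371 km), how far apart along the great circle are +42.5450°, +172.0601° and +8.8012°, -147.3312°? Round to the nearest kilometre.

Δλ = -147.3312 − 172.0601 = -319.3913°; wrapped into (−180°, 180°]: 40.6087°.
Δφ = 8.8012 − 42.5450 = -33.7438°.
a = sin²(Δφ/2) + cos φ₁ · cos φ₂ · sin²(Δλ/2) = 0.171905.
c = 2·atan2(√a, √(1−a)) = 0.85504 rad → d = 6371·c ≈ 5447.44 km.

5447 km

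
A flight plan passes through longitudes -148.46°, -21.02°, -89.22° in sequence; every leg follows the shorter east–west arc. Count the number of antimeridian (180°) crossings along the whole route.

0

Leg 1: -148.46° → -21.02°, shortest Δλ = 127.44° (east) — does not cross 180°.
Leg 2: -21.02° → -89.22°, shortest Δλ = -68.2° (west) — does not cross 180°.
Total crossings: 0.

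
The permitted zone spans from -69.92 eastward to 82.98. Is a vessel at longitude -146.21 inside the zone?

Band width going east from -69.92° to +82.98°: ((82.98 − -69.92) mod 360) = 152.90°.
Offset of -146.21° east of the west edge: ((-146.21 − -69.92) mod 360) = 283.71°.
283.71° > 152.90° ⇒ outside.

No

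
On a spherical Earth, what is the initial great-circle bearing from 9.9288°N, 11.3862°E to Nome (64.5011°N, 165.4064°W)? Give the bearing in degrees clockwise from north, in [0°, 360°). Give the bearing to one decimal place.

358.6°

Δλ = -165.4064 − 11.3862 = -176.7926°.
θ = atan2( sin Δλ · cos φ₂ , cos φ₁ · sin φ₂ − sin φ₁ · cos φ₂ · cos Δλ )
  = atan2(-0.02409, 0.96319) = -1.432° → normalised to [0°, 360°): 358.568°.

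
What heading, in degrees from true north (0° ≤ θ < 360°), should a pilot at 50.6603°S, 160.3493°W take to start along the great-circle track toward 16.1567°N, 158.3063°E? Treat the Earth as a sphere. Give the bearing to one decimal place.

Δλ = 158.3063 − -160.3493 = 318.6556°; wrapped into (−180°, 180°]: -41.3444°.
θ = atan2( sin Δλ · cos φ₂ , cos φ₁ · sin φ₂ − sin φ₁ · cos φ₂ · cos Δλ )
  = atan2(-0.63449, 0.73410) = -40.837° → normalised to [0°, 360°): 319.163°.

319.2°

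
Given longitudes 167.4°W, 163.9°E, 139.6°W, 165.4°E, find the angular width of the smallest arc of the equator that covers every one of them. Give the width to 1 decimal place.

56.5°

Sort the longitudes: -167.4°, -139.6°, +163.9°, +165.4°.
Eastward gaps between consecutive values (wrapping around): 27.8°, 303.5°, 1.5°, 27.2°.
Largest gap = 303.5° ⇒ minimal covering band is its complement: 360° − 303.5° = 56.5°.
Band runs from +163.9° eastward to -139.6°, crossing the antimeridian.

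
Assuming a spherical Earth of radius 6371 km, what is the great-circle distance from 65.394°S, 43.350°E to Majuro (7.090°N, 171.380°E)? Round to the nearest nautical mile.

Δλ = 171.380 − 43.350 = 128.030°.
Δφ = 7.090 − -65.394 = 72.484°.
a = sin²(Δφ/2) + cos φ₁ · cos φ₂ · sin²(Δλ/2) = 0.683389.
c = 2·atan2(√a, √(1−a)) = 1.94634 rad → d = 6371·c ≈ 12400.12 km ≈ 6695.53 nmi.

6696 nmi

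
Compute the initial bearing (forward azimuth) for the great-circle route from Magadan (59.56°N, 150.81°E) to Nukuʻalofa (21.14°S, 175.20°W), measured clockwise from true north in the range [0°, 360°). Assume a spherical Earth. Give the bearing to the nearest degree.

148°

Δλ = -175.20 − 150.81 = -326.01°; wrapped into (−180°, 180°]: 33.99°.
θ = atan2( sin Δλ · cos φ₂ , cos φ₁ · sin φ₂ − sin φ₁ · cos φ₂ · cos Δλ )
  = atan2(0.52143, -0.84946) = 148.457° → normalised to [0°, 360°): 148.457°.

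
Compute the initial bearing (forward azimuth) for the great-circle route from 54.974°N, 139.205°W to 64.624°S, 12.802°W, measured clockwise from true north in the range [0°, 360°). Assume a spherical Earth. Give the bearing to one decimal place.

Δλ = -12.802 − -139.205 = 126.403°.
θ = atan2( sin Δλ · cos φ₂ , cos φ₁ · sin φ₂ − sin φ₁ · cos φ₂ · cos Δλ )
  = atan2(0.34493, -0.31030) = 131.975° → normalised to [0°, 360°): 131.975°.

132.0°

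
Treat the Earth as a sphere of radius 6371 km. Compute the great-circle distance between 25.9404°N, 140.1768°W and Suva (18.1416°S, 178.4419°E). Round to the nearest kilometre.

Δλ = 178.4419 − -140.1768 = 318.6187°; wrapped into (−180°, 180°]: -41.3813°.
Δφ = -18.1416 − 25.9404 = -44.0820°.
a = sin²(Δφ/2) + cos φ₁ · cos φ₂ · sin²(Δλ/2) = 0.247506.
c = 2·atan2(√a, √(1−a)) = 1.04143 rad → d = 6371·c ≈ 6634.94 km.

6635 km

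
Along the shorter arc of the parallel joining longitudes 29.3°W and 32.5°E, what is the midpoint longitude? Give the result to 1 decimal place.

Signed shortest Δλ from -29.3° to +32.5° is +61.8°.
Midpoint longitude = -29.3° + (+61.8°)/2 = -29.3° + 30.9° = +1.6°.

1.6°E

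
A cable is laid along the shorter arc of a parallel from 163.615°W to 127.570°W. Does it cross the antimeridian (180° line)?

No

Signed shortest Δλ = ((-127.570 − -163.615 + 180) mod 360) − 180 = 36.045°.
Going east by 36.045° from -163.615° reaches -127.570° without touching 180°.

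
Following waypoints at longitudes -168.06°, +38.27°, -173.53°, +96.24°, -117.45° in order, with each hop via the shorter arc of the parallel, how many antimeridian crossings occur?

Leg 1: -168.06° → +38.27°, shortest Δλ = -153.67° (west) — crosses 180°.
Leg 2: +38.27° → -173.53°, shortest Δλ = 148.2° (east) — crosses 180°.
Leg 3: -173.53° → +96.24°, shortest Δλ = -90.23° (west) — crosses 180°.
Leg 4: +96.24° → -117.45°, shortest Δλ = 146.31° (east) — crosses 180°.
Total crossings: 4.

4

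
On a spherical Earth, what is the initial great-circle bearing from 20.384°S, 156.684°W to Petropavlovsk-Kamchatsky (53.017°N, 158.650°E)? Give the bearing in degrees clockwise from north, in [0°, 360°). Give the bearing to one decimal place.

Δλ = 158.650 − -156.684 = 315.334°; wrapped into (−180°, 180°]: -44.666°.
θ = atan2( sin Δλ · cos φ₂ , cos φ₁ · sin φ₂ − sin φ₁ · cos φ₂ · cos Δλ )
  = atan2(-0.42289, 0.89782) = -25.222° → normalised to [0°, 360°): 334.778°.

334.8°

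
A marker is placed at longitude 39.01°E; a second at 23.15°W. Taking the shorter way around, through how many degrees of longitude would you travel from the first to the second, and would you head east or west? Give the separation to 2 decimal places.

Raw difference: -23.15 − 39.01 = -62.16°.
Normalise into (−180°, 180°]: -62.16° stays -62.16°.
Negative ⇒ the second point lies to the west; separation 62.16°.

62.16° west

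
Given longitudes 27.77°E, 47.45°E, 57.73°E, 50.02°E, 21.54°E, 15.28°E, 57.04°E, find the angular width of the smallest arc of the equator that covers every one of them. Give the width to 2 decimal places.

Sort the longitudes: +15.28°, +21.54°, +27.77°, +47.45°, +50.02°, +57.04°, +57.73°.
Eastward gaps between consecutive values (wrapping around): 6.26°, 6.23°, 19.68°, 2.57°, 7.02°, 0.69°, 317.55°.
Largest gap = 317.55° ⇒ minimal covering band is its complement: 360° − 317.55° = 42.45°.
Band runs from +15.28° eastward to +57.73°.

42.45°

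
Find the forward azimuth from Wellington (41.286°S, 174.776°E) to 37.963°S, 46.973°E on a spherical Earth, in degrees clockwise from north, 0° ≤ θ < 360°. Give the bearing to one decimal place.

218.6°

Δλ = 46.973 − 174.776 = -127.803°.
θ = atan2( sin Δλ · cos φ₂ , cos φ₁ · sin φ₂ − sin φ₁ · cos φ₂ · cos Δλ )
  = atan2(-0.62294, -0.78110) = -141.427° → normalised to [0°, 360°): 218.573°.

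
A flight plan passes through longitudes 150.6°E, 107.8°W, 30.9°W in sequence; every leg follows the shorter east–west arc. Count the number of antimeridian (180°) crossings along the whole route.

Leg 1: +150.6° → -107.8°, shortest Δλ = 101.6° (east) — crosses 180°.
Leg 2: -107.8° → -30.9°, shortest Δλ = 76.9° (east) — does not cross 180°.
Total crossings: 1.

1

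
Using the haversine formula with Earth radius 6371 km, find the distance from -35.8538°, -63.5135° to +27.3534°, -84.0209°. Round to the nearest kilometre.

Δλ = -84.0209 − -63.5135 = -20.5074°.
Δφ = 27.3534 − -35.8538 = 63.2072°.
a = sin²(Δφ/2) + cos φ₁ · cos φ₂ · sin²(Δλ/2) = 0.297428.
c = 2·atan2(√a, √(1−a)) = 1.15366 rad → d = 6371·c ≈ 7349.97 km.

7350 km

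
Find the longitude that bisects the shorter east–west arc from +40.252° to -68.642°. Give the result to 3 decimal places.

-14.195°

Signed shortest Δλ from +40.252° to -68.642° is -108.894°.
Midpoint longitude = +40.252° + (-108.894°)/2 = +40.252° − 54.447° = -14.195°.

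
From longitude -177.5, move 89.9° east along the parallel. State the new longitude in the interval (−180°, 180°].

Start at -177.5°; shift +89.9° → -87.6°.
-87.6° already lies in (−180°, 180°].

-87.6°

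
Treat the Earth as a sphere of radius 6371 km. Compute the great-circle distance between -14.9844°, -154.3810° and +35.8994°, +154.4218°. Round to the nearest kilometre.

7806 km

Δλ = 154.4218 − -154.3810 = 308.8028°; wrapped into (−180°, 180°]: -51.1972°.
Δφ = 35.8994 − -14.9844 = 50.8838°.
a = sin²(Δφ/2) + cos φ₁ · cos φ₂ · sin²(Δλ/2) = 0.330629.
c = 2·atan2(√a, √(1−a)) = 1.22522 rad → d = 6371·c ≈ 7805.86 km.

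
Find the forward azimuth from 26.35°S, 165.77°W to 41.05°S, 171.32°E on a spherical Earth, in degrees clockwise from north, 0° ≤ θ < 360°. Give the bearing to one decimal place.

226.3°

Δλ = 171.32 − -165.77 = 337.09°; wrapped into (−180°, 180°]: -22.91°.
θ = atan2( sin Δλ · cos φ₂ , cos φ₁ · sin φ₂ − sin φ₁ · cos φ₂ · cos Δλ )
  = atan2(-0.29357, -0.28016) = -133.661° → normalised to [0°, 360°): 226.339°.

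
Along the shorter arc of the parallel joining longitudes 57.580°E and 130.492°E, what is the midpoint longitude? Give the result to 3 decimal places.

Signed shortest Δλ from +57.580° to +130.492° is +72.912°.
Midpoint longitude = +57.580° + (+72.912°)/2 = +57.580° + 36.456° = +94.036°.

94.036°E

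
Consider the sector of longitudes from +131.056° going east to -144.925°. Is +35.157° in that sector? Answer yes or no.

No

Band width going east from +131.056° to -144.925°: ((-144.925 − 131.056) mod 360) = 84.019°.
Offset of +35.157° east of the west edge: ((35.157 − 131.056) mod 360) = 264.101°.
264.101° > 84.019° ⇒ outside.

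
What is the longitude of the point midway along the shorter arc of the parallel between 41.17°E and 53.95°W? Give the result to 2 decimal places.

Signed shortest Δλ from +41.17° to -53.95° is -95.12°.
Midpoint longitude = +41.17° + (-95.12°)/2 = +41.17° − 47.56° = -6.39°.

6.39°W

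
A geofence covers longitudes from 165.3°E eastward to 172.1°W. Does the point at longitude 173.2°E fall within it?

Band width going east from +165.3° to -172.1°: ((-172.1 − 165.3) mod 360) = 22.6°.
Offset of +173.2° east of the west edge: ((173.2 − 165.3) mod 360) = 7.9°.
7.9° ≤ 22.6° ⇒ inside.

Yes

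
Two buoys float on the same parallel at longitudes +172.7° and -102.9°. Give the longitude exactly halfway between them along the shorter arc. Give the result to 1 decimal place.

-145.1°

Signed shortest Δλ from +172.7° to -102.9° is +84.4°.
Midpoint longitude = +172.7° + (+84.4°)/2 = +172.7° + 42.2° = +214.9°.
Normalise into (−180°, 180°]: -145.1°.
(The naïve average (+172.7 + -102.9)/2 = 34.9° is on the wrong side of the globe.)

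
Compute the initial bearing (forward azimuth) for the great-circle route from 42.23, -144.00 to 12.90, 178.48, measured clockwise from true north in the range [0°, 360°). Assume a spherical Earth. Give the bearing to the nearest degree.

239°

Δλ = 178.48 − -144.00 = 322.48°; wrapped into (−180°, 180°]: -37.52°.
θ = atan2( sin Δλ · cos φ₂ , cos φ₁ · sin φ₂ − sin φ₁ · cos φ₂ · cos Δλ )
  = atan2(-0.59367, -0.35432) = -120.830° → normalised to [0°, 360°): 239.170°.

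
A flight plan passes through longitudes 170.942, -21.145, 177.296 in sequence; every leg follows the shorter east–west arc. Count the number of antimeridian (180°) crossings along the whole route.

Leg 1: +170.942° → -21.145°, shortest Δλ = 167.913° (east) — crosses 180°.
Leg 2: -21.145° → +177.296°, shortest Δλ = -161.559° (west) — crosses 180°.
Total crossings: 2.

2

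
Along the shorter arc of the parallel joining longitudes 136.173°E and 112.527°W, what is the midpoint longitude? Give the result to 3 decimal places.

168.177°W

Signed shortest Δλ from +136.173° to -112.527° is +111.300°.
Midpoint longitude = +136.173° + (+111.300°)/2 = +136.173° + 55.650° = +191.823°.
Normalise into (−180°, 180°]: -168.177°.
(The naïve average (+136.173 + -112.527)/2 = 11.823° is on the wrong side of the globe.)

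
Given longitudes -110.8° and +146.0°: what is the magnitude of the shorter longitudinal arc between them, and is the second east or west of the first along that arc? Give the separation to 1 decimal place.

Raw difference: 146.0 − -110.8 = 256.8°.
Normalise into (−180°, 180°]: 256.8° − 360° = -103.2°.
Negative ⇒ the second point lies to the west; separation 103.2°.

103.2° west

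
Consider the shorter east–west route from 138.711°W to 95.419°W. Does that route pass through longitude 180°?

Signed shortest Δλ = ((-95.419 − -138.711 + 180) mod 360) − 180 = 43.292°.
Going east by 43.292° from -138.711° reaches -95.419° without touching 180°.

No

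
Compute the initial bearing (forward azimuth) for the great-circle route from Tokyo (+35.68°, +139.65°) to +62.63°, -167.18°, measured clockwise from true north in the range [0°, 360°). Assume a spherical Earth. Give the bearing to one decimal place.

Δλ = -167.18 − 139.65 = -306.83°; wrapped into (−180°, 180°]: 53.17°.
θ = atan2( sin Δλ · cos φ₂ , cos φ₁ · sin φ₂ − sin φ₁ · cos φ₂ · cos Δλ )
  = atan2(0.36798, 0.56062) = 33.280° → normalised to [0°, 360°): 33.280°.

33.3°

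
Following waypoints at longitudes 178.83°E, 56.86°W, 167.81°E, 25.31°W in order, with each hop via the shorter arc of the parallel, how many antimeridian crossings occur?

Leg 1: +178.83° → -56.86°, shortest Δλ = 124.31° (east) — crosses 180°.
Leg 2: -56.86° → +167.81°, shortest Δλ = -135.33° (west) — crosses 180°.
Leg 3: +167.81° → -25.31°, shortest Δλ = 166.88° (east) — crosses 180°.
Total crossings: 3.

3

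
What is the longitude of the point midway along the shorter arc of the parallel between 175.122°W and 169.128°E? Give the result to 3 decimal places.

177.003°E

Signed shortest Δλ from -175.122° to +169.128° is -15.750°.
Midpoint longitude = -175.122° + (-15.750°)/2 = -175.122° − 7.875° = -182.997°.
Normalise into (−180°, 180°]: +177.003°.
(The naïve average (-175.122 + +169.128)/2 = -2.997° is on the wrong side of the globe.)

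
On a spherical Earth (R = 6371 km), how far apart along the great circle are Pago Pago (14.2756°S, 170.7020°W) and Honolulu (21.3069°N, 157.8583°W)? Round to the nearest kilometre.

Δλ = -157.8583 − -170.7020 = 12.8437°.
Δφ = 21.3069 − -14.2756 = 35.5825°.
a = sin²(Δφ/2) + cos φ₁ · cos φ₂ · sin²(Δλ/2) = 0.104656.
c = 2·atan2(√a, √(1−a)) = 0.65886 rad → d = 6371·c ≈ 4197.62 km.

4198 km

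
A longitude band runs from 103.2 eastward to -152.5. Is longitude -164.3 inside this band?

Yes

Band width going east from +103.2° to -152.5°: ((-152.5 − 103.2) mod 360) = 104.3°.
Offset of -164.3° east of the west edge: ((-164.3 − 103.2) mod 360) = 92.5°.
92.5° ≤ 104.3° ⇒ inside.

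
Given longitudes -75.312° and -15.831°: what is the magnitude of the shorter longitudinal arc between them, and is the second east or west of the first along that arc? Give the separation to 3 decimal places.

59.481° east

Raw difference: -15.831 − -75.312 = 59.481°.
Normalise into (−180°, 180°]: 59.481° stays 59.481°.
Positive ⇒ the second point lies to the east; separation 59.481°.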